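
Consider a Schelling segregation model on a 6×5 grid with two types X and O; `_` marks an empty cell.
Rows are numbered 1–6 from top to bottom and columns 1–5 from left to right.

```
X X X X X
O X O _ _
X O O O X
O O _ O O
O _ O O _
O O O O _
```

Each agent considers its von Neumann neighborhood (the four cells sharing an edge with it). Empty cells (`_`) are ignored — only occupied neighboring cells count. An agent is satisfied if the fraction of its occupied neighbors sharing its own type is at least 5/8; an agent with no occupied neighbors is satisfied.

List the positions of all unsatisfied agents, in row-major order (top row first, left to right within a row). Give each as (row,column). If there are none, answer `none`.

(1,1), (2,1), (2,2), (2,3), (3,1), (3,2), (3,5), (4,5)

Row 1: (1,1)X 1/2 ✗ · (1,2)X 3/3 ✓ · (1,3)X 2/3 ✓ · (1,4)X 2/2 ✓ · (1,5)X 1/1 ✓
Row 2: (2,1)O 0/3 ✗ · (2,2)X 1/4 ✗ · (2,3)O 1/3 ✗
Row 3: (3,1)X 0/3 ✗ · (3,2)O 2/4 ✗ · (3,3)O 3/3 ✓ · (3,4)O 2/3 ✓ · (3,5)X 0/2 ✗
Row 4: (4,1)O 2/3 ✓ · (4,2)O 2/2 ✓ · (4,4)O 3/3 ✓ · (4,5)O 1/2 ✗
Row 5: (5,1)O 2/2 ✓ · (5,3)O 2/2 ✓ · (5,4)O 3/3 ✓
Row 6: (6,1)O 2/2 ✓ · (6,2)O 2/2 ✓ · (6,3)O 3/3 ✓ · (6,4)O 2/2 ✓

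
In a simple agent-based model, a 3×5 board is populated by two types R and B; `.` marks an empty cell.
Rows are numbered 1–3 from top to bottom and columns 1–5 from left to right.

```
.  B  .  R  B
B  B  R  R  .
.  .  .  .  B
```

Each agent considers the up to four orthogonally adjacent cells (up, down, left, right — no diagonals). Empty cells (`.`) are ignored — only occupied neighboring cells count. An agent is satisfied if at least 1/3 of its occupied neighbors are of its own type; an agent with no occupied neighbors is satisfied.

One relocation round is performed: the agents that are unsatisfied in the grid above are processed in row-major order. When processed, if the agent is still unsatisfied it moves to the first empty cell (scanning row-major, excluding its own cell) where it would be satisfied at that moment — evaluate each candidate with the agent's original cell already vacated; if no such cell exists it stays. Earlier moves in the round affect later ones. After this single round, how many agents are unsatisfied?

0

Initially unsatisfied (in order): (1,5).
  (1,5) → (1,1).
Resulting grid:
B B . R .
B B R R .
. . . . B
All satisfied now.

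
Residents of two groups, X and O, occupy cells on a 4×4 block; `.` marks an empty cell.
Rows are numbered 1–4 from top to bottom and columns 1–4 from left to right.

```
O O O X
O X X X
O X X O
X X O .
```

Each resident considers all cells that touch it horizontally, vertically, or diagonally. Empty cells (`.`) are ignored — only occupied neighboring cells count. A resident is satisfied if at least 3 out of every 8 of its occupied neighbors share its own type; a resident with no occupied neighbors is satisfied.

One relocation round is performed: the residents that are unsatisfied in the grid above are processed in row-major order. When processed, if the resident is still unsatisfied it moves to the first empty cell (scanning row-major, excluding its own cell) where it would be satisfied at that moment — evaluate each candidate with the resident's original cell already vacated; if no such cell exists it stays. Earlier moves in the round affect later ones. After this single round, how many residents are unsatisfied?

1

Initially unsatisfied (in order): (1,3), (3,1), (3,4), (4,3).
  (1,3) → (4,4).
  (3,1): no empty cell satisfies it; stays.
  (3,4): now satisfied by earlier moves; stays.
  (4,3): now satisfied by earlier moves; stays.
Resulting grid:
O O . X
O X X X
O X X O
X X O O
Unsatisfied now: (3,1).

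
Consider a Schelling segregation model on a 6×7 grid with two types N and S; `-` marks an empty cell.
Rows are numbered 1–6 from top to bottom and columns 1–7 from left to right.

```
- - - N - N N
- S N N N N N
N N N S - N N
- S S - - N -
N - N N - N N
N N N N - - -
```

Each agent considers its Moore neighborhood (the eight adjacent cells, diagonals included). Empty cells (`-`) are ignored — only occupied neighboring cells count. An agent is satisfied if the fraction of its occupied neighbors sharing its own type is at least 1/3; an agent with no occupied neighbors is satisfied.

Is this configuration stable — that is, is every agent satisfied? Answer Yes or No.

No

Row 1: (1,4)N 3/3 ok · (1,6)N 4/4 ok · (1,7)N 3/3 ok
Row 2: (2,2)S 0/4 unhappy · (2,3)N 4/6 ok · (2,4)N 4/5 ok · (2,5)N 5/6 ok · (2,6)N 6/6 ok · (2,7)N 5/5 ok
Row 3: (3,1)N 1/3 ok · (3,2)N 3/6 ok · (3,3)N 3/7 ok · (3,4)S 1/5 unhappy · (3,6)N 5/5 ok · (3,7)N 4/4 ok
Row 4: (4,2)S 1/6 unhappy · (4,3)S 2/6 ok · (4,6)N 4/4 ok
Row 5: (5,1)N 2/3 ok · (5,3)N 4/6 ok · (5,4)N 3/4 ok · (5,6)N 2/2 ok · (5,7)N 2/2 ok
Row 6: (6,1)N 2/2 ok · (6,2)N 4/4 ok · (6,3)N 4/4 ok · (6,4)N 3/3 ok
For instance (2,2) has only 0/4 same-type neighbors, below 1/3.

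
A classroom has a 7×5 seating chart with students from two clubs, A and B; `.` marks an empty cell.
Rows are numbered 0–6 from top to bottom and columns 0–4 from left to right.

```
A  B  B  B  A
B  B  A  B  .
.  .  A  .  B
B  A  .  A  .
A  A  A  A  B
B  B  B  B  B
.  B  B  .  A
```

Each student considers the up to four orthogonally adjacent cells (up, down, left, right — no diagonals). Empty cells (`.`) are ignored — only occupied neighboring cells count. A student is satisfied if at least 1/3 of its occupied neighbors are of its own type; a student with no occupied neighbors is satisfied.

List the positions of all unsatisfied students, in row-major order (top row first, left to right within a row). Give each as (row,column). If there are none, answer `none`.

(0,0), (0,4), (1,2), (3,0), (6,4)

Row 0: (0,0)A 0/2 ✗ · (0,1)B 2/3 ✓ · (0,2)B 2/3 ✓ · (0,3)B 2/3 ✓ · (0,4)A 0/1 ✗
Row 1: (1,0)B 1/2 ✓ · (1,1)B 2/3 ✓ · (1,2)A 1/4 ✗ · (1,3)B 1/2 ✓
Row 2: (2,2)A 1/1 ✓ · (2,4)B 0/0 ✓
Row 3: (3,0)B 0/2 ✗ · (3,1)A 1/2 ✓ · (3,3)A 1/1 ✓
Row 4: (4,0)A 1/3 ✓ · (4,1)A 3/4 ✓ · (4,2)A 2/3 ✓ · (4,3)A 2/4 ✓ · (4,4)B 1/2 ✓
Row 5: (5,0)B 1/2 ✓ · (5,1)B 3/4 ✓ · (5,2)B 3/4 ✓ · (5,3)B 2/3 ✓ · (5,4)B 2/3 ✓
Row 6: (6,1)B 2/2 ✓ · (6,2)B 2/2 ✓ · (6,4)A 0/1 ✗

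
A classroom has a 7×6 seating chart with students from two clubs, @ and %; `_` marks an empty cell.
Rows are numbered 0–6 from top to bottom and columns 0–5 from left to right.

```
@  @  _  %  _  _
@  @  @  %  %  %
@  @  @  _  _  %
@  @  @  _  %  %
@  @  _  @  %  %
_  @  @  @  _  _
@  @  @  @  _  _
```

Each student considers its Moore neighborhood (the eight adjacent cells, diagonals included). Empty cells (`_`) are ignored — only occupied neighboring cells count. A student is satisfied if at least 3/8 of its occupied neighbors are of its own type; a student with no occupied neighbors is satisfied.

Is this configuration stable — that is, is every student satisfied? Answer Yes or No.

(0,0)@ 3/3 ✓
(0,1)@ 4/4 ✓
(0,3)% 2/3 ✓
(1,0)@ 5/5 ✓
(1,1)@ 7/7 ✓
(1,2)@ 4/6 ✓
(1,3)% 2/4 ✓
(1,4)% 4/4 ✓
(1,5)% 2/2 ✓
(2,0)@ 5/5 ✓
(2,1)@ 8/8 ✓
(2,2)@ 5/6 ✓
(2,5)% 4/4 ✓
(3,0)@ 5/5 ✓
(3,1)@ 7/7 ✓
(3,2)@ 5/5 ✓
(3,4)% 4/5 ✓
(3,5)% 4/4 ✓
(4,0)@ 4/4 ✓
(4,1)@ 6/6 ✓
(4,3)@ 3/5 ✓
(4,4)% 3/5 ✓
(4,5)% 3/3 ✓
(5,1)@ 6/6 ✓
(5,2)@ 7/7 ✓
(5,3)@ 4/5 ✓
(6,0)@ 2/2 ✓
(6,1)@ 4/4 ✓
(6,2)@ 5/5 ✓
(6,3)@ 3/3 ✓
All meet the threshold, so the configuration is stable.

Yes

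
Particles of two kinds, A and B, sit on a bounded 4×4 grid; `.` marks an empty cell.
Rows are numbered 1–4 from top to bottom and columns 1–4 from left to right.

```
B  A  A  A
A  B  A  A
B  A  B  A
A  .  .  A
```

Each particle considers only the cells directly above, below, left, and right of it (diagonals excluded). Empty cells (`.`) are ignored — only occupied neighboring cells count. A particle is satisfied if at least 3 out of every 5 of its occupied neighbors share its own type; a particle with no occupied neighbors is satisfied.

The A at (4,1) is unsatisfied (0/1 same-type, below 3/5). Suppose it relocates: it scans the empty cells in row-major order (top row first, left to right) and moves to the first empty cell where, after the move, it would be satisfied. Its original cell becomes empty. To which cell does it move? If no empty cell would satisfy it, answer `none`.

Vacating (4,1). Empty cells in order:
  (4,2): 1/1 same-type → satisfied — stop here.

(4,2)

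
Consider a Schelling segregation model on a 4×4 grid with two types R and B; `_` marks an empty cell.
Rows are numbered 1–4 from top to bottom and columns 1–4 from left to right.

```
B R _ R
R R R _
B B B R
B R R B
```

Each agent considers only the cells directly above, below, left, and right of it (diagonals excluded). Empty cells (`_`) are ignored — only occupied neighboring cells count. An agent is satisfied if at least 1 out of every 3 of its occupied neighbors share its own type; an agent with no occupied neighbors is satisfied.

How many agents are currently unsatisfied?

(1,1)B 0/2 not
(1,2)R 1/2 satisfied
(1,4)R 0/0 satisfied
(2,1)R 1/3 satisfied
(2,2)R 3/4 satisfied
(2,3)R 1/2 satisfied
(3,1)B 2/3 satisfied
(3,2)B 2/4 satisfied
(3,3)B 1/4 not
(3,4)R 0/2 not
(4,1)B 1/2 satisfied
(4,2)R 1/3 satisfied
(4,3)R 1/3 satisfied
(4,4)B 0/2 not
Unsatisfied: (1,1), (3,3), (3,4), (4,4) — 4 in total.

4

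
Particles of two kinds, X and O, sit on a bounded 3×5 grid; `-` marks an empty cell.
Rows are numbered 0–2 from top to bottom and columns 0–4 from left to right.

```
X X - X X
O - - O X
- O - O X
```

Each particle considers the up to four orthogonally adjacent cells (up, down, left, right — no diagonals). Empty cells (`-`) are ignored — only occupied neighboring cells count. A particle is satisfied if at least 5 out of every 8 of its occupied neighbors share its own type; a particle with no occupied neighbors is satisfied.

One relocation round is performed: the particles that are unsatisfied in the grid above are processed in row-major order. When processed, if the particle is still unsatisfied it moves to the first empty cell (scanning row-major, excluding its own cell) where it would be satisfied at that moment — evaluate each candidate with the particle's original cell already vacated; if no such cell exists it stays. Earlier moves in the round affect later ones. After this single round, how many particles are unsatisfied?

Initially unsatisfied (in order): (0,0), (0,3), (1,0), (1,3), (2,3), (2,4).
  (0,0) → (0,2).
  (0,3): now satisfied by earlier moves; stays.
  (1,0): now satisfied by earlier moves; stays.
  (1,3) → (1,1).
  (2,3) → (2,0).
  (2,4): now satisfied by earlier moves; stays.
Resulting grid:
- X X X X
O O - - X
O O - - X
Unsatisfied now: (0,1).

1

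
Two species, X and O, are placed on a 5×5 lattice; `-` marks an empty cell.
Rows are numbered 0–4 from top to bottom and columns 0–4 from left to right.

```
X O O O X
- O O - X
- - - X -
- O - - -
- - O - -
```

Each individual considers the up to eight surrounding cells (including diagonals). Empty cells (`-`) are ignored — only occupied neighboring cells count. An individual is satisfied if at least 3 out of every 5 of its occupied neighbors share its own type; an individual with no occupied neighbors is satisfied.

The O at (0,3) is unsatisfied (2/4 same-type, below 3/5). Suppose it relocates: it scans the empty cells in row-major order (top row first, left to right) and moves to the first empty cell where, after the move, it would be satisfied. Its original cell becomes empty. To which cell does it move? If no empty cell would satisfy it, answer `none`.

(1,0)

Vacating (0,3). Empty cells in order:
  (1,0): 2/3 same-type → satisfied — stop here.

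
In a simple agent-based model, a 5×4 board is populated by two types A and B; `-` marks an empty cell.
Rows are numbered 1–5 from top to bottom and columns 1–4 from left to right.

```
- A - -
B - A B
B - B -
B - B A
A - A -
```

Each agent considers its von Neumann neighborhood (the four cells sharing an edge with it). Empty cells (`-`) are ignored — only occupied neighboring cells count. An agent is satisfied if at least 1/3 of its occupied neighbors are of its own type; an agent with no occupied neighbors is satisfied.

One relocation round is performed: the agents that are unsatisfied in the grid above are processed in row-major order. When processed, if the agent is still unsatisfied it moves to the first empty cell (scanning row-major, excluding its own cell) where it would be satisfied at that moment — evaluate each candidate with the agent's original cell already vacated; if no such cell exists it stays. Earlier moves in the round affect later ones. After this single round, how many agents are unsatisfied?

Initially unsatisfied (in order): (2,3), (2,4), (4,4), (5,1), (5,3).
  (2,3) → (1,1).
  (2,4): now satisfied by earlier moves; stays.
  (4,4) → (1,3).
  (5,1) → (1,4).
  (5,3) → (2,2).
Resulting grid:
A A A A
B A - B
B - B -
B - B -
- - - -
Unsatisfied now: (2,4).

1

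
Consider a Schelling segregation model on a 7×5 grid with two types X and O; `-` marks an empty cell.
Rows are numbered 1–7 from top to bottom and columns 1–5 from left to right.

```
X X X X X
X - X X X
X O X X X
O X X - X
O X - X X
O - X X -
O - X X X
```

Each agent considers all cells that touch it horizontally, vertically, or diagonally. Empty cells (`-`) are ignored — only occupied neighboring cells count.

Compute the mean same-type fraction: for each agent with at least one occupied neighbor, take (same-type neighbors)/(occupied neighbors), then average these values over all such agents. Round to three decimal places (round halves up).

Row 1: (1,1)X 2/2 · (1,2)X 4/4 · (1,3)X 4/4 · (1,4)X 5/5 · (1,5)X 3/3
Row 2: (2,1)X 3/4 · (2,3)X 6/7 · (2,4)X 8/8 · (2,5)X 5/5
Row 3: (3,1)X 2/4 · (3,2)O 1/7 · (3,3)X 5/6 · (3,4)X 7/7 · (3,5)X 4/4
Row 4: (4,1)O 2/5 · (4,2)X 4/7 · (4,3)X 5/6 · (4,5)X 4/4
Row 5: (5,1)O 2/4 · (5,2)X 3/6 · (5,4)X 5/5 · (5,5)X 3/3
Row 6: (6,1)O 2/3 · (6,3)X 5/5 · (6,4)X 6/6
Row 7: (7,1)O 1/1 · (7,3)X 3/3 · (7,4)X 4/4 · (7,5)X 2/2
Sum over 29 agents: 2/2 + 4/4 + 4/4 + 5/5 + 3/3 + 3/4 + 6/7 + 8/8 + 5/5 + 2/4 + 1/7 + 5/6 + 7/7 + 4/4 + 2/5 + 4/7 + 5/6 + 4/4 + 2/4 + 3/6 + 5/5 + 3/3 + 2/3 + 5/5 + 6/6 + 1/1 + 3/3 + 4/4 + 2/2 = 10313/420; mean = 10313/420 ÷ 29 = 10313/12180 = 0.846715… → 0.847.

0.847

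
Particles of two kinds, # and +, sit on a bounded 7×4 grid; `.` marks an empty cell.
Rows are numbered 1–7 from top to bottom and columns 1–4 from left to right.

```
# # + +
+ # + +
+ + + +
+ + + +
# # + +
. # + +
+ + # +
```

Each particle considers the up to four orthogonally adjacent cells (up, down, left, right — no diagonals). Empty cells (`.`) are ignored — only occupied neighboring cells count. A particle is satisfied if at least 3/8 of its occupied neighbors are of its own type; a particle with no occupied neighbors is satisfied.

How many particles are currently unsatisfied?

Row 1: (1,1)# 1/2 ok · (1,2)# 2/3 ok · (1,3)+ 2/3 ok · (1,4)+ 2/2 ok
Row 2: (2,1)+ 1/3 unhappy · (2,2)# 1/4 unhappy · (2,3)+ 3/4 ok · (2,4)+ 3/3 ok
Row 3: (3,1)+ 3/3 ok · (3,2)+ 3/4 ok · (3,3)+ 4/4 ok · (3,4)+ 3/3 ok
Row 4: (4,1)+ 2/3 ok · (4,2)+ 3/4 ok · (4,3)+ 4/4 ok · (4,4)+ 3/3 ok
Row 5: (5,1)# 1/2 ok · (5,2)# 2/4 ok · (5,3)+ 3/4 ok · (5,4)+ 3/3 ok
Row 6: (6,2)# 1/3 unhappy · (6,3)+ 2/4 ok · (6,4)+ 3/3 ok
Row 7: (7,1)+ 1/1 ok · (7,2)+ 1/3 unhappy · (7,3)# 0/3 unhappy · (7,4)+ 1/2 ok
Unsatisfied: (2,1), (2,2), (6,2), (7,2), (7,3) — 5 in total.

5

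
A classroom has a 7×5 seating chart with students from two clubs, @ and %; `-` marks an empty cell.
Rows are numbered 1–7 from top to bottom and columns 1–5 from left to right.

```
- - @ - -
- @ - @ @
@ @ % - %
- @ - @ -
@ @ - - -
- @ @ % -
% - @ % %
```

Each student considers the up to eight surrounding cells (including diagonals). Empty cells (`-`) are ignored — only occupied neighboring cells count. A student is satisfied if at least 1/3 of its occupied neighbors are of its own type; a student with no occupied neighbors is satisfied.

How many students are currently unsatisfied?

(1,3)@ 2/2 satisfied
(2,2)@ 3/4 satisfied
(2,4)@ 2/4 satisfied
(2,5)@ 1/2 satisfied
(3,1)@ 3/3 satisfied
(3,2)@ 3/4 satisfied
(3,3)% 0/5 not
(3,5)% 0/3 not
(4,2)@ 4/5 satisfied
(4,4)@ 0/2 not
(5,1)@ 3/3 satisfied
(5,2)@ 4/4 satisfied
(6,2)@ 4/5 satisfied
(6,3)@ 3/5 satisfied
(6,4)% 2/4 satisfied
(7,1)% 0/1 not
(7,3)@ 2/4 satisfied
(7,4)% 2/4 satisfied
(7,5)% 2/2 satisfied
Unsatisfied: (3,3), (3,5), (4,4), (7,1) — 4 in total.

4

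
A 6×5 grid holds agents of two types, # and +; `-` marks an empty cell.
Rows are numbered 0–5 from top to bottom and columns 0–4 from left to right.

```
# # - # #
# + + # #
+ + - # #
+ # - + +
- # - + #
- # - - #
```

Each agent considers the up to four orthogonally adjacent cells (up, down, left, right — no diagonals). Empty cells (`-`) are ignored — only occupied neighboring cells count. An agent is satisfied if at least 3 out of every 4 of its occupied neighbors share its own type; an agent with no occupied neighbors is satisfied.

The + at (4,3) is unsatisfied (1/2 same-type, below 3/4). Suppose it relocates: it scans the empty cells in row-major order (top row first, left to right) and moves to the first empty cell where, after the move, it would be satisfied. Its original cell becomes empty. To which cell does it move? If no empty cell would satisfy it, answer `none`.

none

Vacating (4,3). Empty cells in order:
  (0,2): 1/3 same-type → still unsatisfied.
  (2,2): 2/3 same-type → still unsatisfied.
  (3,2): 1/2 same-type → still unsatisfied.
  (4,0): 1/2 same-type → still unsatisfied.
  (4,2): 0/1 same-type → still unsatisfied.
  (5,0): 0/1 same-type → still unsatisfied.
  (5,2): 0/1 same-type → still unsatisfied.
  (5,3): 0/1 same-type → still unsatisfied.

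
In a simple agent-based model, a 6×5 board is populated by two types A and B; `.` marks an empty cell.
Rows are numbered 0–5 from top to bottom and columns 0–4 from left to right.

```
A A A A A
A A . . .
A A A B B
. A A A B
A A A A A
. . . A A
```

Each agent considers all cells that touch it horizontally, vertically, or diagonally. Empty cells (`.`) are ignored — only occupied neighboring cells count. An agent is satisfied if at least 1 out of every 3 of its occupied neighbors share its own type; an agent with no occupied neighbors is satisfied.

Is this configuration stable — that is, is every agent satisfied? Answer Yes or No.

Yes

(0,0)A 3/3 ✓
(0,1)A 4/4 ✓
(0,2)A 3/3 ✓
(0,3)A 2/2 ✓
(0,4)A 1/1 ✓
(1,0)A 5/5 ✓
(1,1)A 7/7 ✓
(2,0)A 4/4 ✓
(2,1)A 6/6 ✓
(2,2)A 5/6 ✓
(2,3)B 2/5 ✓
(2,4)B 2/3 ✓
(3,1)A 7/7 ✓
(3,2)A 7/8 ✓
(3,3)A 5/8 ✓
(3,4)B 2/5 ✓
(4,0)A 2/2 ✓
(4,1)A 4/4 ✓
(4,2)A 6/6 ✓
(4,3)A 6/7 ✓
(4,4)A 4/5 ✓
(5,3)A 4/4 ✓
(5,4)A 3/3 ✓
All meet the threshold, so the configuration is stable.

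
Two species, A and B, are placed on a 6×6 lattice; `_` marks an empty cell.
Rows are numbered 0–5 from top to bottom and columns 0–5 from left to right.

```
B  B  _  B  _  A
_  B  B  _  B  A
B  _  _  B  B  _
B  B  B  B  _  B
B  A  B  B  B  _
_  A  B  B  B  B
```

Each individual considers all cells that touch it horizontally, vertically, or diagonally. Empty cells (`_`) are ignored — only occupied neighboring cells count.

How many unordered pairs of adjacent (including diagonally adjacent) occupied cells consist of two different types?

12

Scan each occupied cell's neighbors to the right and below (and the two forward diagonals) so each pair is counted once.
Row 0: B(0,0)–B(0,1)= B(0,0)–B(1,1)= B(0,1)–B(1,1)= B(0,1)–B(1,2)= B(0,3)–B(1,4)= B(0,3)–B(1,2)= A(0,5)–A(1,5)= A(0,5)–B(1,4)≠  → 1/8 unlike.
Row 1: B(1,1)–B(1,2)= B(1,1)–B(2,0)= B(1,2)–B(2,3)= B(1,4)–A(1,5)≠ B(1,4)–B(2,4)= B(1,4)–B(2,3)= A(1,5)–B(2,4)≠  → 2/7 unlike.
Row 2: B(2,0)–B(3,0)= B(2,0)–B(3,1)= B(2,3)–B(2,4)= B(2,3)–B(3,3)= B(2,3)–B(3,2)= B(2,4)–B(3,5)= B(2,4)–B(3,3)=  → 0/7 unlike.
Row 3: B(3,0)–B(3,1)= B(3,0)–B(4,0)= B(3,0)–A(4,1)≠ B(3,1)–B(3,2)= B(3,1)–A(4,1)≠ B(3,1)–B(4,2)= B(3,1)–B(4,0)= B(3,2)–B(3,3)= B(3,2)–B(4,2)= B(3,2)–B(4,3)= B(3,2)–A(4,1)≠ B(3,3)–B(4,3)= B(3,3)–B(4,4)= B(3,3)–B(4,2)= B(3,5)–B(4,4)=  → 3/15 unlike.
Row 4: B(4,0)–A(4,1)≠ B(4,0)–A(5,1)≠ A(4,1)–B(4,2)≠ A(4,1)–A(5,1)= A(4,1)–B(5,2)≠ B(4,2)–B(4,3)= B(4,2)–B(5,2)= B(4,2)–B(5,3)= B(4,2)–A(5,1)≠ B(4,3)–B(4,4)= B(4,3)–B(5,3)= B(4,3)–B(5,4)= B(4,3)–B(5,2)= B(4,4)–B(5,4)= B(4,4)–B(5,5)= B(4,4)–B(5,3)=  → 5/16 unlike.
Row 5: A(5,1)–B(5,2)≠ B(5,2)–B(5,3)= B(5,3)–B(5,4)= B(5,4)–B(5,5)=  → 1/4 unlike.
Total adjacent occupied pairs: 57; unlike-type pairs: 12.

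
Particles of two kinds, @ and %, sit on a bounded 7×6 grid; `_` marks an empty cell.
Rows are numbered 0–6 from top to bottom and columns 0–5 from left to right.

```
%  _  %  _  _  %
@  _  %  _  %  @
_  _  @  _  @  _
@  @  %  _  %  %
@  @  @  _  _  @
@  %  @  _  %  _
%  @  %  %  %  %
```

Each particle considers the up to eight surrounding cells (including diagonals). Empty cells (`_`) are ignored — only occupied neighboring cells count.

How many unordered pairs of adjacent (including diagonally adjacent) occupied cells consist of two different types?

25

Scan each occupied cell's neighbors to the right and below (and the two forward diagonals) so each pair is counted once.
From row 0: 2 unlike of 4 pairs (running 2/4).
From row 1: 3 unlike of 4 pairs (running 5/8).
From row 2: 3 unlike of 4 pairs (running 8/12).
From row 3: 5 unlike of 12 pairs (running 13/24).
From row 4: 4 unlike of 10 pairs (running 17/34).
From row 5: 6 unlike of 13 pairs (running 23/47).
From row 6: 2 unlike of 5 pairs (running 25/52).
Total adjacent occupied pairs: 52; unlike-type pairs: 25.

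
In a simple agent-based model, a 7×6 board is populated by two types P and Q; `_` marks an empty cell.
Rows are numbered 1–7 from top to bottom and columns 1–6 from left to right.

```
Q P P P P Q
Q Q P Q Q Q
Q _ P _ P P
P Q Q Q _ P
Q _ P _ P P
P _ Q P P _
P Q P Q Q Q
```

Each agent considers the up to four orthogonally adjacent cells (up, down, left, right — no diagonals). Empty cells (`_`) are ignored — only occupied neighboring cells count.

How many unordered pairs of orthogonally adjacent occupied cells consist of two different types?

Scan each occupied cell's neighbors to the right and below so each pair is counted once.
From row 1: 5 unlike of 11 pairs (running 5/11).
From row 2: 4 unlike of 9 pairs (running 9/20).
From row 3: 2 unlike of 4 pairs (running 11/24).
From row 4: 3 unlike of 6 pairs (running 14/30).
From row 5: 2 unlike of 4 pairs (running 16/34).
From row 6: 4 unlike of 6 pairs (running 20/40).
From row 7: 3 unlike of 5 pairs (running 23/45).
Total adjacent occupied pairs: 45; unlike-type pairs: 23.

23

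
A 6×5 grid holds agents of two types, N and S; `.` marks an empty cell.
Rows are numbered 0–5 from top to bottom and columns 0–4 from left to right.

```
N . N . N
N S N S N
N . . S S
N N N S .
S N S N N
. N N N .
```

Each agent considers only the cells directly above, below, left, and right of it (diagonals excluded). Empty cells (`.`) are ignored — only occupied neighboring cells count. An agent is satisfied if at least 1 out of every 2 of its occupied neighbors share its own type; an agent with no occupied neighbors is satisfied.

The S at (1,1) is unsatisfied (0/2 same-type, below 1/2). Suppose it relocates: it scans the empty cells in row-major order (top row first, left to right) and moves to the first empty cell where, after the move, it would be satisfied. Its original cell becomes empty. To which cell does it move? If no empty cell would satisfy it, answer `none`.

(3,4)

Vacating (1,1). Empty cells in order:
  (0,1): 0/2 same-type → still unsatisfied.
  (0,3): 1/3 same-type → still unsatisfied.
  (2,1): 0/2 same-type → still unsatisfied.
  (2,2): 1/3 same-type → still unsatisfied.
  (3,4): 2/3 same-type → satisfied — stop here.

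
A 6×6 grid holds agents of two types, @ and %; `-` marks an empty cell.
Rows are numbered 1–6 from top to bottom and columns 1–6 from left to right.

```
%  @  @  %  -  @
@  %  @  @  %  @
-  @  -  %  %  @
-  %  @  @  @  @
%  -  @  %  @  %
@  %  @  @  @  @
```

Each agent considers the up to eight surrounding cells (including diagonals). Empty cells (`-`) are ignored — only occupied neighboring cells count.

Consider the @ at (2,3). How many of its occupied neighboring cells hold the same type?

Occupied neighbors of (2,3): (1,2)=@, (1,3)=@, (1,4)=%, (2,2)=%, (2,4)=@, (3,2)=@, (3,4)=%.
Same type (@): 4 of 7.

4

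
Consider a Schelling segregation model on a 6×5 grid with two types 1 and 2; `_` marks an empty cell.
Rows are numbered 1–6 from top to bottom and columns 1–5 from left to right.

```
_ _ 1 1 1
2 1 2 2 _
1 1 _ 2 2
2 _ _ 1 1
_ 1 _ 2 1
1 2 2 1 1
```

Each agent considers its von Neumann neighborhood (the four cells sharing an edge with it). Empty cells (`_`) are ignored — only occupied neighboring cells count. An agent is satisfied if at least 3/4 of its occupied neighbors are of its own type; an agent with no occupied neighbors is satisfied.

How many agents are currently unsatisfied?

(1,3)1 1/2 ✗
(1,4)1 2/3 ✗
(1,5)1 1/1 ✓
(2,1)2 0/2 ✗
(2,2)1 1/3 ✗
(2,3)2 1/3 ✗
(2,4)2 2/3 ✗
(3,1)1 1/3 ✗
(3,2)1 2/2 ✓
(3,4)2 2/3 ✗
(3,5)2 1/2 ✗
(4,1)2 0/1 ✗
(4,4)1 1/3 ✗
(4,5)1 2/3 ✗
(5,2)1 0/1 ✗
(5,4)2 0/3 ✗
(5,5)1 2/3 ✗
(6,1)1 0/1 ✗
(6,2)2 1/3 ✗
(6,3)2 1/2 ✗
(6,4)1 1/3 ✗
(6,5)1 2/2 ✓
Unsatisfied: (1,3), (1,4), (2,1), (2,2), (2,3), (2,4), (3,1), (3,4), (3,5), (4,1), (4,4), (4,5), (5,2), (5,4), (5,5), (6,1), (6,2), (6,3), (6,4) — 19 in total.

19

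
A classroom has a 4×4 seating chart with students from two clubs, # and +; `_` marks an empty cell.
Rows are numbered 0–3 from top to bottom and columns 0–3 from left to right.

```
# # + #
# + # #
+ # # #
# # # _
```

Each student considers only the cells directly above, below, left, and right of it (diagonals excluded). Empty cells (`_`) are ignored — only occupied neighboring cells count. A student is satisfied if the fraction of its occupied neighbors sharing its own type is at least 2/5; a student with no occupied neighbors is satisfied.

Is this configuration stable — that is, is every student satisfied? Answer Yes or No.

(0,0)# 2/2 ok
(0,1)# 1/3 unhappy
(0,2)+ 0/3 unhappy
(0,3)# 1/2 ok
(1,0)# 1/3 unhappy
(1,1)+ 0/4 unhappy
(1,2)# 2/4 ok
(1,3)# 3/3 ok
(2,0)+ 0/3 unhappy
(2,1)# 2/4 ok
(2,2)# 4/4 ok
(2,3)# 2/2 ok
(3,0)# 1/2 ok
(3,1)# 3/3 ok
(3,2)# 2/2 ok
For instance (0,1) has only 1/3 same-type neighbors, below 2/5.

No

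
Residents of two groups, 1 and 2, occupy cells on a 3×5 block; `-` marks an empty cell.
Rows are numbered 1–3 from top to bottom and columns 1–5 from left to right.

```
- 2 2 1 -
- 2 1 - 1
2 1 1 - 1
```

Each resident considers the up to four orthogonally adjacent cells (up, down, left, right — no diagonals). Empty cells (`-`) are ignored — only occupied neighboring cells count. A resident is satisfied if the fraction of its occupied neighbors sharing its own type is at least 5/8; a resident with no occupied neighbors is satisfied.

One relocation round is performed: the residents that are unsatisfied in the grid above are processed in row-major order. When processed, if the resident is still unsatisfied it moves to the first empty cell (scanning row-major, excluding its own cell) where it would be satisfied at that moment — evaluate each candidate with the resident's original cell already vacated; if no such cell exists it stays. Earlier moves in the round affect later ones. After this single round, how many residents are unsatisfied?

Initially unsatisfied (in order): (1,3), (1,4), (2,2), (2,3), (3,1), (3,2).
  (1,3) → (1,1).
  (1,4): now satisfied by earlier moves; stays.
  (2,2) → (2,1).
  (2,3): now satisfied by earlier moves; stays.
  (3,1): no empty cell satisfies it; stays.
  (3,2) → (1,3).
Resulting grid:
2 2 1 1 -
2 - 1 - 1
2 - 1 - 1
Unsatisfied now: (1,2).

1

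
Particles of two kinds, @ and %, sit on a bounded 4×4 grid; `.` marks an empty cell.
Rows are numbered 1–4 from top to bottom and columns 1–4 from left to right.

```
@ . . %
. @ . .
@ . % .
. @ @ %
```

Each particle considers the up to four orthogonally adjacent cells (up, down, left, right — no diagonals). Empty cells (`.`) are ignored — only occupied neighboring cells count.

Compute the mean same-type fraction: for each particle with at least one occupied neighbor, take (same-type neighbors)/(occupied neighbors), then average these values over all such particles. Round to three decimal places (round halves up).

0.333

Row 1: (1,1)@ — no occupied neighbors · (1,4)% — no occupied neighbors
Row 2: (2,2)@ — no occupied neighbors
Row 3: (3,1)@ — no occupied neighbors · (3,3)% 0/1
Row 4: (4,2)@ 1/1 · (4,3)@ 1/3 · (4,4)% 0/1
Sum over 4 particles: 0/1 + 1/1 + 1/3 + 0/1 = 4/3; mean = 4/3 ÷ 4 = 1/3 = 0.333333… → 0.333.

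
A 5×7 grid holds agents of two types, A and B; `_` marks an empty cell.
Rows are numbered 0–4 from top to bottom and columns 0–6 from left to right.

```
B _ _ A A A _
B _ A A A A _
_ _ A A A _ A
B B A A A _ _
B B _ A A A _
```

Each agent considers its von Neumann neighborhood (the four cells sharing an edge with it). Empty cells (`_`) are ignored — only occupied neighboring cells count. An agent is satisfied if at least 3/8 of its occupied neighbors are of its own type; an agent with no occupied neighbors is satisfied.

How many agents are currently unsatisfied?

0

(0,0)B 1/1 ok
(0,3)A 2/2 ok
(0,4)A 3/3 ok
(0,5)A 2/2 ok
(1,0)B 1/1 ok
(1,2)A 2/2 ok
(1,3)A 4/4 ok
(1,4)A 4/4 ok
(1,5)A 2/2 ok
(2,2)A 3/3 ok
(2,3)A 4/4 ok
(2,4)A 3/3 ok
(2,6)A 0/0 ok
(3,0)B 2/2 ok
(3,1)B 2/3 ok
(3,2)A 2/3 ok
(3,3)A 4/4 ok
(3,4)A 3/3 ok
(4,0)B 2/2 ok
(4,1)B 2/2 ok
(4,3)A 2/2 ok
(4,4)A 3/3 ok
(4,5)A 1/1 ok
Every one meets the threshold.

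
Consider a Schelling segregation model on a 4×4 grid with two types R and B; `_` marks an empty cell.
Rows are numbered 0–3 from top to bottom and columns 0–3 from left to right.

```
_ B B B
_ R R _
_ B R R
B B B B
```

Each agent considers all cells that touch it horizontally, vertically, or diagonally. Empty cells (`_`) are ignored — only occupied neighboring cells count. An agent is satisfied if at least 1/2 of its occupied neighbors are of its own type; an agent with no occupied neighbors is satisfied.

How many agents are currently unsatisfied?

Row 0: (0,1)B 1/3 not · (0,2)B 2/4 satisfied · (0,3)B 1/2 satisfied
Row 1: (1,1)R 2/5 not · (1,2)R 3/7 not
Row 2: (2,1)B 3/6 satisfied · (2,2)R 3/7 not · (2,3)R 2/4 satisfied
Row 3: (3,0)B 2/2 satisfied · (3,1)B 3/4 satisfied · (3,2)B 3/5 satisfied · (3,3)B 1/3 not
Unsatisfied: (0,1), (1,1), (1,2), (2,2), (3,3) — 5 in total.

5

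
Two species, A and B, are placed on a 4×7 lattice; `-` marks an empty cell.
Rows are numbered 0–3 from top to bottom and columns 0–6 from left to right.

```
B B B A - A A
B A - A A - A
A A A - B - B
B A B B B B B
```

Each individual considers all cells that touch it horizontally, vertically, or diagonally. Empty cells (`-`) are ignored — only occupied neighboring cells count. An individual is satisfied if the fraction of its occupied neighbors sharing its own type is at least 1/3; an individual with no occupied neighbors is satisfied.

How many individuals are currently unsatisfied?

3

Row 0: (0,0)B 2/3 ✓ · (0,1)B 3/4 ✓ · (0,2)B 1/4 ✗ · (0,3)A 2/3 ✓ · (0,5)A 3/3 ✓ · (0,6)A 2/2 ✓
Row 1: (1,0)B 2/5 ✓ · (1,1)A 3/7 ✓ · (1,3)A 3/5 ✓ · (1,4)A 3/4 ✓ · (1,6)A 2/3 ✓
Row 2: (2,0)A 3/5 ✓ · (2,1)A 4/7 ✓ · (2,2)A 4/6 ✓ · (2,4)B 3/5 ✓ · (2,6)B 2/3 ✓
Row 3: (3,0)B 0/3 ✗ · (3,1)A 3/5 ✓ · (3,2)B 1/4 ✗ · (3,3)B 3/4 ✓ · (3,4)B 3/3 ✓ · (3,5)B 4/4 ✓ · (3,6)B 2/2 ✓
Unsatisfied: (0,2), (3,0), (3,2) — 3 in total.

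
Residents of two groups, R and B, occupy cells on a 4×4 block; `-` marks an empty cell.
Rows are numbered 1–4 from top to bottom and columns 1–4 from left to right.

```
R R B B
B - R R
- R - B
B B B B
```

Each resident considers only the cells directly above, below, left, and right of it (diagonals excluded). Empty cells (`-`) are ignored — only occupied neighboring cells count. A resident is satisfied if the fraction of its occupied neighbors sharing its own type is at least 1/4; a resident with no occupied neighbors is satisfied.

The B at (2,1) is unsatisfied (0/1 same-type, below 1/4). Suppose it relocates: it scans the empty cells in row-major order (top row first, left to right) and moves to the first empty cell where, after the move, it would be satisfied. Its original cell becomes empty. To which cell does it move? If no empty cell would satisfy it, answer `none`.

Vacating (2,1). Empty cells in order:
  (2,2): 0/3 same-type → still unsatisfied.
  (3,1): 1/2 same-type → satisfied — stop here.

(3,1)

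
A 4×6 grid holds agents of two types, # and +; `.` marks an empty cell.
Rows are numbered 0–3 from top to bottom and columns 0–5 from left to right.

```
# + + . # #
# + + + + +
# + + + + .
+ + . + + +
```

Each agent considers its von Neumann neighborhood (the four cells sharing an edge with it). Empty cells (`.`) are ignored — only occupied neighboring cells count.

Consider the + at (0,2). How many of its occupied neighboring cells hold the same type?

Occupied neighbors of (0,2): (1,2)=+, (0,1)=+.
Same type (+): 2 of 2.

2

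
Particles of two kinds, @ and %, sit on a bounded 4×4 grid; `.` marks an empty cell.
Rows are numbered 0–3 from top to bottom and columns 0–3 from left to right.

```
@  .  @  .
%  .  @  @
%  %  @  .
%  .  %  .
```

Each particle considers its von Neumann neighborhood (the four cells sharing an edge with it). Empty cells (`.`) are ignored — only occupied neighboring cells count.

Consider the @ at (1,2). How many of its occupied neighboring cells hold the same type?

3

Occupied neighbors of (1,2): (0,2)=@, (2,2)=@, (1,3)=@.
Same type (@): 3 of 3.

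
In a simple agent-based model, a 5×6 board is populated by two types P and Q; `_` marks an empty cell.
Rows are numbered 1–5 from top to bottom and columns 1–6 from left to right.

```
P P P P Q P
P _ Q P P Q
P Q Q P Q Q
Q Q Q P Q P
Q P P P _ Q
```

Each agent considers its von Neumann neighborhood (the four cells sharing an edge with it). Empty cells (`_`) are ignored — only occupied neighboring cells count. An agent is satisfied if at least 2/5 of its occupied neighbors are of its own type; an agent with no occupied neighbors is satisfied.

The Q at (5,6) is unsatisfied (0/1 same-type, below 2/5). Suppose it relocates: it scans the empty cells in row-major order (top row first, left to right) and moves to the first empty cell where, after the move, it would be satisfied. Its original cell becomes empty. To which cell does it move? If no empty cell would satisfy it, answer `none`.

Vacating (5,6). Empty cells in order:
  (2,2): 2/4 same-type → satisfied — stop here.

(2,2)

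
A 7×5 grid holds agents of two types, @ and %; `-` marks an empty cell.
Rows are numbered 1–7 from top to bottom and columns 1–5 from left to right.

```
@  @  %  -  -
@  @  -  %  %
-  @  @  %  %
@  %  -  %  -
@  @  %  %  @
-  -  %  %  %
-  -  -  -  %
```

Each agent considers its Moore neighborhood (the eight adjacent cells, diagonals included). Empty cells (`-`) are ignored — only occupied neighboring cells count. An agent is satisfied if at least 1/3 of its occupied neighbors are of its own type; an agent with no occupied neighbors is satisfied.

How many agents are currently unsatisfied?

2

Row 1: (1,1)@ 3/3 ✓ · (1,2)@ 3/4 ✓ · (1,3)% 1/3 ✓
Row 2: (2,1)@ 4/4 ✓ · (2,2)@ 5/6 ✓ · (2,4)% 4/5 ✓ · (2,5)% 3/3 ✓
Row 3: (3,2)@ 4/5 ✓ · (3,3)@ 2/6 ✓ · (3,4)% 4/5 ✓ · (3,5)% 4/4 ✓
Row 4: (4,1)@ 3/4 ✓ · (4,2)% 1/6 ✗ · (4,4)% 4/6 ✓
Row 5: (5,1)@ 2/3 ✓ · (5,2)@ 2/5 ✓ · (5,3)% 5/6 ✓ · (5,4)% 5/6 ✓ · (5,5)@ 0/4 ✗
Row 6: (6,3)% 3/4 ✓ · (6,4)% 5/6 ✓ · (6,5)% 3/4 ✓
Row 7: (7,5)% 2/2 ✓
Unsatisfied: (4,2), (5,5) — 2 in total.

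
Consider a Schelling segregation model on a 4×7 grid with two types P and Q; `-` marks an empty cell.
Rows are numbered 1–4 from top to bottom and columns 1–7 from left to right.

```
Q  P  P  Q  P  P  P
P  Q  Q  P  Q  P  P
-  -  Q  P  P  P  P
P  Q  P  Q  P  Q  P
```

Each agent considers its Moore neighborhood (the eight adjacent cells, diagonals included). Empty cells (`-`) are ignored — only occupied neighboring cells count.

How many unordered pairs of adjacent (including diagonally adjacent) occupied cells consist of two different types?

Scan each occupied cell's neighbors to the right and below (and the two forward diagonals) so each pair is counted once.
From row 1: 11 unlike of 25 pairs (running 11/25).
From row 2: 9 unlike of 20 pairs (running 20/45).
From row 3: 7 unlike of 18 pairs (running 27/63).
From row 4: 6 unlike of 6 pairs (running 33/69).
Total adjacent occupied pairs: 69; unlike-type pairs: 33.

33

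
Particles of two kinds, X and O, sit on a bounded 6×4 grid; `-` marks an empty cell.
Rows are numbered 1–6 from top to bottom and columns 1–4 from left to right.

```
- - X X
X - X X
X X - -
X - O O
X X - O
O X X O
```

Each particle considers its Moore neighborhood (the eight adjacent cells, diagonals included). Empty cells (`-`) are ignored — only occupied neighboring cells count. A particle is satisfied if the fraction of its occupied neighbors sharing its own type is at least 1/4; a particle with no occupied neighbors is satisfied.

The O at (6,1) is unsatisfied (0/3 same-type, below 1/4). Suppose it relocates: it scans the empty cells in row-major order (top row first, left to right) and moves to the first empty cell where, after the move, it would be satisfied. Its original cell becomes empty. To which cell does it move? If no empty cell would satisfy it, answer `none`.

(3,3)

Vacating (6,1). Empty cells in order:
  (1,1): 0/1 same-type → still unsatisfied.
  (1,2): 0/3 same-type → still unsatisfied.
  (2,2): 0/5 same-type → still unsatisfied.
  (3,3): 2/5 same-type → satisfied — stop here.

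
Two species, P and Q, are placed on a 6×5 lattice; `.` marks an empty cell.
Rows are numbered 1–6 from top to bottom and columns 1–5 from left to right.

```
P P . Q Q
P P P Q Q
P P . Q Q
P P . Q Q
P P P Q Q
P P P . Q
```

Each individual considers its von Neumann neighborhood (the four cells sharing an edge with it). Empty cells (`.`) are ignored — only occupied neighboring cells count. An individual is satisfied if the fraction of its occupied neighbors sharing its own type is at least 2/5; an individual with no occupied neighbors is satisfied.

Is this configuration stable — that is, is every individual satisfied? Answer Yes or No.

(1,1)P 2/2 ✓
(1,2)P 2/2 ✓
(1,4)Q 2/2 ✓
(1,5)Q 2/2 ✓
(2,1)P 3/3 ✓
(2,2)P 4/4 ✓
(2,3)P 1/2 ✓
(2,4)Q 3/4 ✓
(2,5)Q 3/3 ✓
(3,1)P 3/3 ✓
(3,2)P 3/3 ✓
(3,4)Q 3/3 ✓
(3,5)Q 3/3 ✓
(4,1)P 3/3 ✓
(4,2)P 3/3 ✓
(4,4)Q 3/3 ✓
(4,5)Q 3/3 ✓
(5,1)P 3/3 ✓
(5,2)P 4/4 ✓
(5,3)P 2/3 ✓
(5,4)Q 2/3 ✓
(5,5)Q 3/3 ✓
(6,1)P 2/2 ✓
(6,2)P 3/3 ✓
(6,3)P 2/2 ✓
(6,5)Q 1/1 ✓
All meet the threshold, so the configuration is stable.

Yes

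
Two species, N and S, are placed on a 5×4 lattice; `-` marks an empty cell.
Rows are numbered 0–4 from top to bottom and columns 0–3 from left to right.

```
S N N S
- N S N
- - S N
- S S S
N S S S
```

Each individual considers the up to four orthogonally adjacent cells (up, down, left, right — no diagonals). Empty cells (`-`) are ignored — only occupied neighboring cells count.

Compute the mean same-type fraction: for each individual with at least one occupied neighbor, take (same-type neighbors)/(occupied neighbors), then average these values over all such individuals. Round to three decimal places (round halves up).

Row 0: (0,0)S 0/1 · (0,1)N 2/3 · (0,2)N 1/3 · (0,3)S 0/2
Row 1: (1,1)N 1/2 · (1,2)S 1/4 · (1,3)N 1/3
Row 2: (2,2)S 2/3 · (2,3)N 1/3
Row 3: (3,1)S 2/2 · (3,2)S 4/4 · (3,3)S 2/3
Row 4: (4,0)N 0/1 · (4,1)S 2/3 · (4,2)S 3/3 · (4,3)S 2/2
Sum over 16 individuals: 0/1 + 2/3 + 1/3 + 0/2 + 1/2 + 1/4 + 1/3 + 2/3 + 1/3 + 2/2 + 4/4 + 2/3 + 0/1 + 2/3 + 3/3 + 2/2 = 101/12; mean = 101/12 ÷ 16 = 101/192 = 0.526041… → 0.526.

0.526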